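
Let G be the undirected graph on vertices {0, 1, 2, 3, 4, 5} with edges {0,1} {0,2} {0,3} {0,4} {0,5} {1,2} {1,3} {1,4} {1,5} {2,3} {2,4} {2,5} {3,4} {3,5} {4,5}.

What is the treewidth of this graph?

A width-5 tree decomposition is:
Bags: B1 = {0, 1, 2, 3, 4, 5}
Tree: (single bag)
A single bag containing all 6 vertices is trivially a valid decomposition of width 5. On the other hand G contains the 6-clique {0, 1, 2, 3, 4, 5}. A clique must lie in a single bag of any decomposition, so no decomposition can have width below 5. Therefore the treewidth is 5.

5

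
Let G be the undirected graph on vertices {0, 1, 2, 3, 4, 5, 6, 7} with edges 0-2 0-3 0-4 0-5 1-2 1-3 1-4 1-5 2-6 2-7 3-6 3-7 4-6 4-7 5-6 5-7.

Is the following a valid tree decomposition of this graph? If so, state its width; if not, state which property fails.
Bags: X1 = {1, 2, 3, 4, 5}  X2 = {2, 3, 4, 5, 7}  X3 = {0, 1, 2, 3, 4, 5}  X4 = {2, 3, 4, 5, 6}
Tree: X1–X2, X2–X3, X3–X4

A tree decomposition must satisfy three properties: every vertex lies in some bag; for every edge, both endpoints lie together in some bag; and for every vertex, the bags containing it form a connected subtree. Here bags containing vertex 1 are not connected in the tree, so the decomposition is invalid.

No — bags containing vertex 1 are not connected in the tree.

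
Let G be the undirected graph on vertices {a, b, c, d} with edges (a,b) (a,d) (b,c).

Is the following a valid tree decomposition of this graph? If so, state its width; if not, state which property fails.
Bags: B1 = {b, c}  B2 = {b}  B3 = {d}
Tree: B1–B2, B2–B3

No — vertex a appears in no bag.

A tree decomposition must satisfy three properties: every vertex lies in some bag; for every edge, both endpoints lie together in some bag; and for every vertex, the bags containing it form a connected subtree. Here vertex a appears in no bag, so the decomposition is invalid.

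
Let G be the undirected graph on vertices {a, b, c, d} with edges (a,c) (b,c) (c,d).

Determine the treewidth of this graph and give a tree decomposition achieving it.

Every bag has size at most 2, so the width is 2 − 1 = 1 and tw(G) ≤ 1. Any graph with an edge has treewidth ≥ 1, and G has the edge c–b. The upper and lower bounds meet at 1, so that is the treewidth.

Treewidth 1.
One such decomposition:
Bags: B1 = {b, c}  B2 = {c, d}  B3 = {a, c}
Tree: B1–B2, B1–B3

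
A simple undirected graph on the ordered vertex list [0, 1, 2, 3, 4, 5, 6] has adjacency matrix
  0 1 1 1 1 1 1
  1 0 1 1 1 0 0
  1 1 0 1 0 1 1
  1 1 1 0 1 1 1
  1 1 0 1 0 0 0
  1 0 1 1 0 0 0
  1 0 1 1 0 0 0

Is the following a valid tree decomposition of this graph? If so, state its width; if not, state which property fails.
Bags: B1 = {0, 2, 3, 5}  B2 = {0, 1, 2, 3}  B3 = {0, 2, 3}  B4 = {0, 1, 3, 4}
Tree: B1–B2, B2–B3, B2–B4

No — vertex 6 appears in no bag.

A tree decomposition must satisfy three properties: every vertex lies in some bag; for every edge, both endpoints lie together in some bag; and for every vertex, the bags containing it form a connected subtree. Here vertex 6 appears in no bag, so the decomposition is invalid.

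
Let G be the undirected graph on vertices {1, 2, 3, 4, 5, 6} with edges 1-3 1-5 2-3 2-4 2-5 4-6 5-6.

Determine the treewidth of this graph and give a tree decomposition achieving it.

Each bag holds 3 vertices, so the decomposition has width 2, which upper-bounds the treewidth. For the lower bound, G contains the cycle 3–1–5–2–3, so G is not a forest; only forests have treewidth ≤ 1, hence tw(G) ≥ 2. The upper and lower bounds meet at 2, so that is the treewidth.

Treewidth 2.
One optimal decomposition is:
Bags: B1 = {1, 2, 3}  B2 = {1, 2, 5}  B3 = {2, 4, 5}  B4 = {4, 5, 6}
Tree: B1–B2, B2–B3, B3–B4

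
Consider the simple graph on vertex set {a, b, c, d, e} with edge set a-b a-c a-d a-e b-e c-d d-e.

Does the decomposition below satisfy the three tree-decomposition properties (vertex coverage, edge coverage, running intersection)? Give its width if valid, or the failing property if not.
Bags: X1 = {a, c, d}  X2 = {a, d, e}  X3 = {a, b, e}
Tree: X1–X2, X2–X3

Checking the three conditions: (i) the bags cover all of {a, b, c, d, e}; (ii) for each edge, some bag contains both endpoints; (iii) the bags containing any fixed vertex form a subtree. All hold, so the decomposition is valid with width 3 − 1 = 2.

Yes; width 2.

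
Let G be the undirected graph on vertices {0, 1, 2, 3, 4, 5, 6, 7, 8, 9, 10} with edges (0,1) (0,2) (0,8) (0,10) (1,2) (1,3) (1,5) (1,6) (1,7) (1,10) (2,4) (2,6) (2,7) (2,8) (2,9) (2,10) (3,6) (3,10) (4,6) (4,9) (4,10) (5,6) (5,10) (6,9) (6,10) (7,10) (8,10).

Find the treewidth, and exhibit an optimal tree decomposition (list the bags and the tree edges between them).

Every bag has size at most 4, so the width is 4 − 1 = 3 and tw(G) ≤ 3. Conversely, {2, 4, 6, 9} is a clique of size 4, and the vertices of any clique must share a bag in every tree decomposition; so some bag has ≥ 4 vertices and tw(G) ≥ 3. Therefore the treewidth is 3.

Treewidth 3.
Bags: B1 = {1, 2, 6, 10}  B2 = {1, 5, 6, 10}  B3 = {1, 3, 6, 10}  B4 = {0, 1, 2, 10}  B5 = {2, 4, 6, 10}  B6 = {0, 2, 8, 10}  B7 = {1, 2, 7, 10}  B8 = {2, 4, 6, 9}
Tree: B1–B2, B1–B3, B1–B4, B1–B5, B4–B6, B4–B7, B5–B8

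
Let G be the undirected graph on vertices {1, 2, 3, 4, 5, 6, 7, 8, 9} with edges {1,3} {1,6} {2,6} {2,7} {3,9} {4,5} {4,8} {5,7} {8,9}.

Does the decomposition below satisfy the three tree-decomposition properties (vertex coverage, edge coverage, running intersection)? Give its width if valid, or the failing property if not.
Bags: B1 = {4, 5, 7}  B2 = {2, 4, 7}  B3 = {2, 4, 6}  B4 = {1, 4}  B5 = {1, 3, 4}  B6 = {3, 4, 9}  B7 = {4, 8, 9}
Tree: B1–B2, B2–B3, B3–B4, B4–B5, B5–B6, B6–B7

A tree decomposition must satisfy three properties: every vertex lies in some bag; for every edge, both endpoints lie together in some bag; and for every vertex, the bags containing it form a connected subtree. Here edge (6,1) lies in no bag, so the decomposition is invalid.

No — edge (6,1) lies in no bag.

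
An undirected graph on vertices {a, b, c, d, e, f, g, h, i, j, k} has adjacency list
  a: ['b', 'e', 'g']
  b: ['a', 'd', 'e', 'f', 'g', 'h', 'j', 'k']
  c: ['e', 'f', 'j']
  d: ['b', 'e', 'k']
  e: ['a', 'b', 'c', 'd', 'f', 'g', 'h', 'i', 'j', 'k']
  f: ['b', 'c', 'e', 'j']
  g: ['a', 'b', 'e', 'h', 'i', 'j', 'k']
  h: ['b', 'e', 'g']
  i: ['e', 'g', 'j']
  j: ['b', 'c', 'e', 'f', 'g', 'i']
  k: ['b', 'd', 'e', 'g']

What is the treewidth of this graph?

A width-3 tree decomposition is:
Bags: B1 = {c, e, f, j}  B2 = {b, e, f, j}  B3 = {b, e, g, j}  B4 = {b, e, g, k}  B5 = {b, e, g, h}  B6 = {e, g, i, j}  B7 = {a, b, e, g}  B8 = {b, d, e, k}
Tree: B1–B2, B2–B3, B3–B4, B3–B5, B3–B6, B4–B7, B4–B8
Each bag holds 4 vertices, so the decomposition has width 3, which upper-bounds the treewidth. For the lower bound, the 4 vertices {c, e, f, j} are pairwise adjacent, and any tree decomposition puts a clique entirely inside one bag — forcing width ≥ 3. Therefore the treewidth is 3.

3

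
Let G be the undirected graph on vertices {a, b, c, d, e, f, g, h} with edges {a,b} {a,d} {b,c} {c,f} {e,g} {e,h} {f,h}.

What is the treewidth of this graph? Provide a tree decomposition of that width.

Every bag has size at most 2, so the width is 2 − 1 = 1 and tw(G) ≤ 1. G has an edge, so its treewidth is at least 1. Hence tw(G) = 1 exactly.

Treewidth 1.
Bags: B1 = {e, g}  B2 = {e, h}  B3 = {f, h}  B4 = {c, f}  B5 = {b, c}  B6 = {a, b}  B7 = {a, d}
Tree: B1–B2, B2–B3, B3–B4, B4–B5, B5–B6, B6–B7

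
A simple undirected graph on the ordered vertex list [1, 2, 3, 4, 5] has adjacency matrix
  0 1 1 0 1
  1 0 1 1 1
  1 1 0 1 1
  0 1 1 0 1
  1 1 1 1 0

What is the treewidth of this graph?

3

A width-3 tree decomposition is:
Bags: B1 = {1, 2, 3, 5}  B2 = {2, 3, 4, 5}
Tree: B1–B2
Each bag holds 4 vertices, so the decomposition has width 3, which upper-bounds the treewidth. On the other hand G contains the 4-clique {1, 2, 3, 5}. A clique must lie in a single bag of any decomposition, so no decomposition can have width below 3. The upper and lower bounds meet at 3, so that is the treewidth.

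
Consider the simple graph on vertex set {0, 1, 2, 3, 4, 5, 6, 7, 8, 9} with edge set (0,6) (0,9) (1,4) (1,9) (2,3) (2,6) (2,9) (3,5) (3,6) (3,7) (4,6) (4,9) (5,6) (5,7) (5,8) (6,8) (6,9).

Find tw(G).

A width-2 tree decomposition is:
Bags: B1 = {2, 6, 9}  B2 = {2, 3, 6}  B3 = {0, 6, 9}  B4 = {3, 5, 6}  B5 = {3, 5, 7}  B6 = {4, 6, 9}  B7 = {1, 4, 9}  B8 = {5, 6, 8}
Tree: B1–B2, B1–B3, B2–B4, B4–B5, B1–B6, B6–B7, B4–B8
Every bag has size at most 3, so the width is 3 − 1 = 2 and tw(G) ≤ 2. Conversely, {1, 4, 9} is a clique of size 3, and the vertices of any clique must share a bag in every tree decomposition; so some bag has ≥ 3 vertices and tw(G) ≥ 2. Combining the bounds, tw(G) = 2.

2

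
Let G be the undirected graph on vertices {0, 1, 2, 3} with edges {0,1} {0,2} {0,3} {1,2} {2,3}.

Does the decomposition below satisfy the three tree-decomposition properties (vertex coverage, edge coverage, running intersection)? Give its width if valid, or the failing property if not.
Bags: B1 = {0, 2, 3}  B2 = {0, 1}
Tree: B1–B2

A tree decomposition must satisfy three properties: every vertex lies in some bag; for every edge, both endpoints lie together in some bag; and for every vertex, the bags containing it form a connected subtree. Here edge (2,1) lies in no bag, so the decomposition is invalid.

No — edge (2,1) lies in no bag.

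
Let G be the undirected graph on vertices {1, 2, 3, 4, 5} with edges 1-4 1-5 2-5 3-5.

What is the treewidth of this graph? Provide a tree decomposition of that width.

Each bag holds 2 vertices, so the decomposition has width 1, which upper-bounds the treewidth. Any graph with an edge has treewidth ≥ 1, and G has the edge 2–5. Combining the bounds, tw(G) = 1.

Treewidth 1.
Bags: B1 = {2, 5}  B2 = {1, 5}  B3 = {3, 5}  B4 = {1, 4}
Tree: B1–B2, B1–B3, B2–B4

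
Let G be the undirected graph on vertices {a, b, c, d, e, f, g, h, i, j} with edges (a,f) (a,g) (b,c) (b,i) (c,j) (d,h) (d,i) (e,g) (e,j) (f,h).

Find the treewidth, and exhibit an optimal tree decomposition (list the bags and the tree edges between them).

The largest bag has 3 vertices, giving width 2; this decomposition certifies tw(G) ≤ 2. Since a–f–h–d–i–b–c–j–e–g–a is a cycle in G, G is not acyclic. Forests are exactly the graphs of treewidth ≤ 1, so tw(G) ≥ 2. Hence tw(G) = 2 exactly.

Treewidth 2.
Bags: B1 = {a, f, h}  B2 = {a, d, h}  B3 = {a, d, i}  B4 = {a, b, i}  B5 = {a, b, c}  B6 = {a, c, j}  B7 = {a, e, j}  B8 = {a, e, g}
Tree: B1–B2, B2–B3, B3–B4, B4–B5, B5–B6, B6–B7, B7–B8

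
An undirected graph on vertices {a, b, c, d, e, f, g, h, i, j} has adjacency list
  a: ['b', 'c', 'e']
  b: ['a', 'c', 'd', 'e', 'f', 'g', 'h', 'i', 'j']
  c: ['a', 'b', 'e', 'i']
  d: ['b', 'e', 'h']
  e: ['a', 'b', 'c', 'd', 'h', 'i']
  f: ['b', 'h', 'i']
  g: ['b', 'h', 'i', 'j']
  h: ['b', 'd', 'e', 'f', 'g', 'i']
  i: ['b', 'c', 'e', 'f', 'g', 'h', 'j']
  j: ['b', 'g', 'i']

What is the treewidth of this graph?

3

A width-3 tree decomposition is:
Bags: B1 = {b, e, h, i}  B2 = {b, c, e, i}  B3 = {b, f, h, i}  B4 = {a, b, c, e}  B5 = {b, g, h, i}  B6 = {b, g, i, j}  B7 = {b, d, e, h}
Tree: B1–B2, B1–B3, B2–B4, B3–B5, B5–B6, B1–B7
Every bag has size at most 4, so the width is 4 − 1 = 3 and tw(G) ≤ 3. On the other hand G contains the 4-clique {b, d, e, h}. A clique must lie in a single bag of any decomposition, so no decomposition can have width below 3. The upper and lower bounds meet at 3, so that is the treewidth.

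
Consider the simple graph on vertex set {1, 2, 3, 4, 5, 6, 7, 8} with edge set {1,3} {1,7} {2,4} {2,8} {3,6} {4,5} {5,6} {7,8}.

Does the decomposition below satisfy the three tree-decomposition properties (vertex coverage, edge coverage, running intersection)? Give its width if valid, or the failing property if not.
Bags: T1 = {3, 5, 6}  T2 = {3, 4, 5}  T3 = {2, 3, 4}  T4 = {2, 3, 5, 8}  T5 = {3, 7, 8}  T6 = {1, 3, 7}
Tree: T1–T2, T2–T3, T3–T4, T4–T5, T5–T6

No — bags containing vertex 5 are not connected in the tree.

A tree decomposition must satisfy three properties: every vertex lies in some bag; for every edge, both endpoints lie together in some bag; and for every vertex, the bags containing it form a connected subtree. Here bags containing vertex 5 are not connected in the tree, so the decomposition is invalid.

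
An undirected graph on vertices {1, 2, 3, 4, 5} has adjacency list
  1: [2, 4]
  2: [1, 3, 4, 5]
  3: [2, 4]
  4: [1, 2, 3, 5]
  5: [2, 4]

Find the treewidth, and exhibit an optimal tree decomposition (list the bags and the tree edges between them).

Treewidth 2.
Bags: B1 = {2, 3, 4}  B2 = {1, 2, 4}  B3 = {2, 4, 5}
Tree: B1–B2, B2–B3

Each bag holds 3 vertices, so the decomposition has width 2, which upper-bounds the treewidth. On the other hand G contains the 3-clique {1, 2, 4}. A clique must lie in a single bag of any decomposition, so no decomposition can have width below 2. Combining the bounds, tw(G) = 2.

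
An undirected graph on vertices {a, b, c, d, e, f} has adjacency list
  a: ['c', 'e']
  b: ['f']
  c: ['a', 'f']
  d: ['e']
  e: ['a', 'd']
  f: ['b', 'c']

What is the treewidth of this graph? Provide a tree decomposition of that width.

Each bag holds 2 vertices, so the decomposition has width 1, which upper-bounds the treewidth. Since G has at least one edge (e.g. d–e), it is not an edgeless graph, so tw(G) ≥ 1. Combining the bounds, tw(G) = 1.

Treewidth 1.
One optimal decomposition is:
Bags: B1 = {d, e}  B2 = {a, e}  B3 = {a, c}  B4 = {c, f}  B5 = {b, f}
Tree: B1–B2, B2–B3, B3–B4, B4–B5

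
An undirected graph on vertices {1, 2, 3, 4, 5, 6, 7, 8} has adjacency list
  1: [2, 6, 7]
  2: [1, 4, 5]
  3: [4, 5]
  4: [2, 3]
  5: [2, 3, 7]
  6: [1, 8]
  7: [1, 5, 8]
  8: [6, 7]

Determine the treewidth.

2

A width-2 tree decomposition is:
Bags: B1 = {6, 7, 8}  B2 = {1, 6, 7}  B3 = {1, 5, 7}  B4 = {1, 2, 5}  B5 = {2, 3, 5}  B6 = {2, 3, 4}
Tree: B1–B2, B2–B3, B3–B4, B4–B5, B5–B6
The largest bag has 3 vertices, giving width 2; this decomposition certifies tw(G) ≤ 2. For the lower bound, G contains the cycle 8–6–1–7–8, so G is not a forest; only forests have treewidth ≤ 1, hence tw(G) ≥ 2. The upper and lower bounds meet at 2, so that is the treewidth.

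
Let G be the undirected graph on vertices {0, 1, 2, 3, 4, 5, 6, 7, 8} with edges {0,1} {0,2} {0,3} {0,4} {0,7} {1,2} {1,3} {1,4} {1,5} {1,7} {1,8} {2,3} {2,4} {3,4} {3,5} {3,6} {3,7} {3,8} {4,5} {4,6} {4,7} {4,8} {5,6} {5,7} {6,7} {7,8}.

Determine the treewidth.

A width-4 tree decomposition is:
Bags: B1 = {0, 1, 3, 4, 7}  B2 = {1, 3, 4, 5, 7}  B3 = {0, 1, 2, 3, 4}  B4 = {3, 4, 5, 6, 7}  B5 = {1, 3, 4, 7, 8}
Tree: B1–B2, B1–B3, B2–B4, B1–B5
Each bag holds 5 vertices, so the decomposition has width 4, which upper-bounds the treewidth. For the lower bound, the 5 vertices {0, 1, 2, 3, 4} are pairwise adjacent, and any tree decomposition puts a clique entirely inside one bag — forcing width ≥ 4. Hence tw(G) = 4 exactly.

4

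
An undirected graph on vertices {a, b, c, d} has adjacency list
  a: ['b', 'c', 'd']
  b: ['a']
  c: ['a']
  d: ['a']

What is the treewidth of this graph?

1

A width-1 tree decomposition is:
Bags: B1 = {a, d}  B2 = {a, c}  B3 = {a, b}
Tree: B1–B2, B1–B3
Each bag holds 2 vertices, so the decomposition has width 1, which upper-bounds the treewidth. Since G has at least one edge (e.g. d–a), it is not an edgeless graph, so tw(G) ≥ 1. Combining the bounds, tw(G) = 1.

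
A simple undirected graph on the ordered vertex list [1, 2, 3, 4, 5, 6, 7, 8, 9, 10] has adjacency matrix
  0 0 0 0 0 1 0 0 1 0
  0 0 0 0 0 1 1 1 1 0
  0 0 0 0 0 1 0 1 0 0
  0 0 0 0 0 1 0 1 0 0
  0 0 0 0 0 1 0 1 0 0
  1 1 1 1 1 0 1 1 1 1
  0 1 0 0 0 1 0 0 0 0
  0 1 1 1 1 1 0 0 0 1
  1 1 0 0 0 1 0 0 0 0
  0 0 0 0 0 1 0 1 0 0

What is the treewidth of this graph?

2

A width-2 tree decomposition is:
Bags: B1 = {4, 6, 8}  B2 = {2, 6, 8}  B3 = {2, 6, 9}  B4 = {3, 6, 8}  B5 = {1, 6, 9}  B6 = {2, 6, 7}  B7 = {6, 8, 10}  B8 = {5, 6, 8}
Tree: B1–B2, B2–B3, B2–B4, B3–B5, B3–B6, B2–B7, B7–B8
Each bag holds 3 vertices, so the decomposition has width 2, which upper-bounds the treewidth. On the other hand G contains the 3-clique {2, 6, 8}. A clique must lie in a single bag of any decomposition, so no decomposition can have width below 2. Combining the bounds, tw(G) = 2.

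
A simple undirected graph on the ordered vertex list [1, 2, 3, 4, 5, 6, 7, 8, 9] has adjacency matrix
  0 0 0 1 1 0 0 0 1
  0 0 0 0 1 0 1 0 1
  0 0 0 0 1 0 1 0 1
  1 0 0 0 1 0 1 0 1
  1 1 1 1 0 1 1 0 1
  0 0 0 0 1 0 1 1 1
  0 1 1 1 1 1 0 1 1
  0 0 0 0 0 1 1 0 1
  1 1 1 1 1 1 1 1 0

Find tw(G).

3

A width-3 tree decomposition is:
Bags: B1 = {4, 5, 7, 9}  B2 = {3, 5, 7, 9}  B3 = {1, 4, 5, 9}  B4 = {2, 5, 7, 9}  B5 = {5, 6, 7, 9}  B6 = {6, 7, 8, 9}
Tree: B1–B2, B1–B3, B1–B4, B2–B5, B5–B6
The largest bag has 4 vertices, giving width 3; this decomposition certifies tw(G) ≤ 3. For the lower bound, the 4 vertices {6, 7, 8, 9} are pairwise adjacent, and any tree decomposition puts a clique entirely inside one bag — forcing width ≥ 3. Therefore the treewidth is 3.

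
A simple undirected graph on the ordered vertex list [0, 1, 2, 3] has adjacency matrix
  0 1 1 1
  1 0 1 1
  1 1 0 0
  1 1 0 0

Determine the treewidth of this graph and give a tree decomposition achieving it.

Treewidth 2.
One such decomposition:
Bags: B1 = {0, 1, 2}  B2 = {0, 1, 3}
Tree: B1–B2

Every bag has size at most 3, so the width is 3 − 1 = 2 and tw(G) ≤ 2. For the lower bound, the 3 vertices {0, 1, 2} are pairwise adjacent, and any tree decomposition puts a clique entirely inside one bag — forcing width ≥ 2. Therefore the treewidth is 2.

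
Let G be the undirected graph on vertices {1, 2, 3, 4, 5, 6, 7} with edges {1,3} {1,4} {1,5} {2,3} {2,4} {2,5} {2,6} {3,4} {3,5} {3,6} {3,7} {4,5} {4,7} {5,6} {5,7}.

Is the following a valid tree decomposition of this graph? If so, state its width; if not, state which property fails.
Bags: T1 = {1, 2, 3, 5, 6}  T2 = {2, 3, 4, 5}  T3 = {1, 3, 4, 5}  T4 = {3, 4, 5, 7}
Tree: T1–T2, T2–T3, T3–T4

A tree decomposition must satisfy three properties: every vertex lies in some bag; for every edge, both endpoints lie together in some bag; and for every vertex, the bags containing it form a connected subtree. Here bags containing vertex 1 are not connected in the tree, so the decomposition is invalid.

No — bags containing vertex 1 are not connected in the tree.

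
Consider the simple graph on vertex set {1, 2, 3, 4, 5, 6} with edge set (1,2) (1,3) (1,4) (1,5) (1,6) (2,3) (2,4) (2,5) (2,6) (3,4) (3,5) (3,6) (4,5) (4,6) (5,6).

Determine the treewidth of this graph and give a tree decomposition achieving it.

Treewidth 5.
Bags: B1 = {1, 2, 3, 4, 5, 6}
Tree: (single bag)

With just one bag of size 6, the width is 6 − 1 = 5, so tw(G) ≤ 5. On the other hand G contains the 6-clique {1, 2, 3, 4, 5, 6}. A clique must lie in a single bag of any decomposition, so no decomposition can have width below 5. The upper and lower bounds meet at 5, so that is the treewidth.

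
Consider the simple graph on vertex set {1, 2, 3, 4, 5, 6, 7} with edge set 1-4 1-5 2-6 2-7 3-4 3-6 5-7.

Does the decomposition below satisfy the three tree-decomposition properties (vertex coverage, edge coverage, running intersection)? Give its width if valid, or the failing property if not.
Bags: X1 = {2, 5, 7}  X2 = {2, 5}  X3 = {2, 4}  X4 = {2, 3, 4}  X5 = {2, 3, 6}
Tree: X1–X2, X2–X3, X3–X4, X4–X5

No — vertex 1 appears in no bag.

A tree decomposition must satisfy three properties: every vertex lies in some bag; for every edge, both endpoints lie together in some bag; and for every vertex, the bags containing it form a connected subtree. Here vertex 1 appears in no bag, so the decomposition is invalid.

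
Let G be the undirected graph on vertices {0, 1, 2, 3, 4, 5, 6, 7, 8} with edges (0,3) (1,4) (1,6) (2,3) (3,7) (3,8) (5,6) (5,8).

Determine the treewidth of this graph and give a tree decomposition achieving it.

Each bag holds 2 vertices, so the decomposition has width 1, which upper-bounds the treewidth. Any graph with an edge has treewidth ≥ 1, and G has the edge 6–1. Hence tw(G) = 1 exactly.

Treewidth 1.
Bags: B1 = {1, 6}  B2 = {5, 6}  B3 = {5, 8}  B4 = {3, 8}  B5 = {2, 3}  B6 = {3, 7}  B7 = {0, 3}  B8 = {1, 4}
Tree: B1–B2, B2–B3, B3–B4, B4–B5, B4–B6, B6–B7, B1–B8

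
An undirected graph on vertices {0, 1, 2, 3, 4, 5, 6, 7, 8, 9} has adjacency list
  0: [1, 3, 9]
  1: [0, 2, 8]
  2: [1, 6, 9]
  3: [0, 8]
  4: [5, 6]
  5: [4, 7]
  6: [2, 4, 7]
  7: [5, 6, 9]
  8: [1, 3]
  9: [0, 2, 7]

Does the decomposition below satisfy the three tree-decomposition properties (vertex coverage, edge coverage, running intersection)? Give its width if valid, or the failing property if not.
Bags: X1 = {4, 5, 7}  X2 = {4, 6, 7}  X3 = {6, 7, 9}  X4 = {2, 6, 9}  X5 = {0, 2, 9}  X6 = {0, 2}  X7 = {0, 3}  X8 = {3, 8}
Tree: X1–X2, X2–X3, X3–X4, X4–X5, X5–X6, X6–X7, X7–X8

No — vertex 1 appears in no bag.

A tree decomposition must satisfy three properties: every vertex lies in some bag; for every edge, both endpoints lie together in some bag; and for every vertex, the bags containing it form a connected subtree. Here vertex 1 appears in no bag, so the decomposition is invalid.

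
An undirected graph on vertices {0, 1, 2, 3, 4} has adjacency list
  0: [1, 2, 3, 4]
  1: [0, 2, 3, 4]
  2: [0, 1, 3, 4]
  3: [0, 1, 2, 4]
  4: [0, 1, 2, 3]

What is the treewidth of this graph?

4

A width-4 tree decomposition is:
Bags: B1 = {0, 1, 2, 3, 4}
Tree: (single bag)
With just one bag of size 5, the width is 5 − 1 = 4, so tw(G) ≤ 4. Conversely, {0, 1, 2, 3, 4} is a clique of size 5, and the vertices of any clique must share a bag in every tree decomposition; so some bag has ≥ 5 vertices and tw(G) ≥ 4. Hence tw(G) = 4 exactly.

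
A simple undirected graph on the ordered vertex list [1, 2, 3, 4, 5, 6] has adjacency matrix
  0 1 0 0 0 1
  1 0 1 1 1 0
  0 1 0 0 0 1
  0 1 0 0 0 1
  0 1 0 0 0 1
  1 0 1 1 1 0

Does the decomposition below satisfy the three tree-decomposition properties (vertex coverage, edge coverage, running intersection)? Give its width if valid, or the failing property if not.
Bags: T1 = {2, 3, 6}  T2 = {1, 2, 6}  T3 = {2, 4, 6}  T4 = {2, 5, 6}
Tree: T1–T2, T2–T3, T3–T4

Vertex coverage: the bags together contain {1, 2, 3, 4, 5, 6}, the full vertex set. Edge coverage: each edge of G has both endpoints in at least one bag. Running intersection: for every vertex, the bags containing it form a connected subtree. All three properties hold, so this is a valid tree decomposition of width max|bag| − 1 = 2, and hence tw(G) ≤ 2.

Yes; width 2.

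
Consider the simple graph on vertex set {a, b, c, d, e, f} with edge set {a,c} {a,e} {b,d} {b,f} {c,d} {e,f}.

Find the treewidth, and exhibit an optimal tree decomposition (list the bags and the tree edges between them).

Treewidth 2.
One optimal decomposition is:
Bags: B1 = {a, c, d}  B2 = {a, b, d}  B3 = {a, b, f}  B4 = {a, e, f}
Tree: B1–B2, B2–B3, B3–B4

The largest bag has 3 vertices, giving width 2; this decomposition certifies tw(G) ≤ 2. The edges a–c–d–b–f–e–a form a cycle, so G is not a tree and its treewidth is at least 2. The upper and lower bounds meet at 2, so that is the treewidth.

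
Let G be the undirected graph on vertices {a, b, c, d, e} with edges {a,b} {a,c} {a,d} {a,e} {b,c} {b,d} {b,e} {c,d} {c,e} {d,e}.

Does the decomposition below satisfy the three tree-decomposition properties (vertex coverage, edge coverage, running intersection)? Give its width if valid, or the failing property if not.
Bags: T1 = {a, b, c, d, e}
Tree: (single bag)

Yes; width 4.

Vertex coverage: the bags together contain {a, b, c, d, e}, the full vertex set. Edge coverage: each edge of G has both endpoints in at least one bag. Running intersection: for every vertex, the bags containing it form a connected subtree. All three properties hold, so this is a valid tree decomposition of width max|bag| − 1 = 4, and hence tw(G) ≤ 4.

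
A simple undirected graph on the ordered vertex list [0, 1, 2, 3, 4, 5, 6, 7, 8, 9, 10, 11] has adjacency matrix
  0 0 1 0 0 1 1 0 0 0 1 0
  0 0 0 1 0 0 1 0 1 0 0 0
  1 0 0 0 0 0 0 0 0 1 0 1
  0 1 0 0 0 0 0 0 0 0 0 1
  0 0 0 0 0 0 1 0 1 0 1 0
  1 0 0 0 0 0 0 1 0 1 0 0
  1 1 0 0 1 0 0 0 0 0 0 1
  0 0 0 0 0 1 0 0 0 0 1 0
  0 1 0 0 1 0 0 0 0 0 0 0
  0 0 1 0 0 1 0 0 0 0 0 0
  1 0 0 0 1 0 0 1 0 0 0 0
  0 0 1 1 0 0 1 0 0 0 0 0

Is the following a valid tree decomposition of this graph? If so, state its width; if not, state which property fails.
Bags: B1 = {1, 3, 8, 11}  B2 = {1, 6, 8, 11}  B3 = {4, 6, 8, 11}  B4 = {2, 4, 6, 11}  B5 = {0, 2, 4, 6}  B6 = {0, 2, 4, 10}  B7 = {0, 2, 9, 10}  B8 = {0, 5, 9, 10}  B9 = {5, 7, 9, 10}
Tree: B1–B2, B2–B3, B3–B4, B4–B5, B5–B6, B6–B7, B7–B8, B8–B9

Checking the three conditions: (i) the bags cover all of {0, 1, 2, 3, 4, 5, 6, 7, 8, 9, 10, 11}; (ii) for each edge, some bag contains both endpoints; (iii) the bags containing any fixed vertex form a subtree. All hold, so the decomposition is valid with width 4 − 1 = 3.

Yes; width 3.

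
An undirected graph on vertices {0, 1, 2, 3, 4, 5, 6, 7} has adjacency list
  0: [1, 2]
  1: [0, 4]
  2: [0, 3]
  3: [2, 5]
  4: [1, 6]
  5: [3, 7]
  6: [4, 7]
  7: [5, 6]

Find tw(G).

A width-2 tree decomposition is:
Bags: B1 = {0, 2, 3}  B2 = {0, 1, 3}  B3 = {1, 3, 4}  B4 = {3, 4, 6}  B5 = {3, 6, 7}  B6 = {3, 5, 7}
Tree: B1–B2, B2–B3, B3–B4, B4–B5, B5–B6
Every bag has size at most 3, so the width is 3 − 1 = 2 and tw(G) ≤ 2. For the lower bound, G contains the cycle 3–2–0–1–4–6–7–5–3, so G is not a forest; only forests have treewidth ≤ 1, hence tw(G) ≥ 2. The upper and lower bounds meet at 2, so that is the treewidth.

2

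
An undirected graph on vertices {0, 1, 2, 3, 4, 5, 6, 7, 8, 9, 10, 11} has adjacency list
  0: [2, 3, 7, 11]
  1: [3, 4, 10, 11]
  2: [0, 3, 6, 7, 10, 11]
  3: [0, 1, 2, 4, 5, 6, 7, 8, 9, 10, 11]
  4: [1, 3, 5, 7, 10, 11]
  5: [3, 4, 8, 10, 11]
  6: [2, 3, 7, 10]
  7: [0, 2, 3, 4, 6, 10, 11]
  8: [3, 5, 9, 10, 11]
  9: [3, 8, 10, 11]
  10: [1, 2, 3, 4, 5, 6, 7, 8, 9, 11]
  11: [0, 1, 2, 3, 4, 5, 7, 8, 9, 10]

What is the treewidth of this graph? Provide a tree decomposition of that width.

The largest bag has 5 vertices, giving width 4; this decomposition certifies tw(G) ≤ 4. On the other hand G contains the 5-clique {0, 2, 3, 7, 11}. A clique must lie in a single bag of any decomposition, so no decomposition can have width below 4. Hence tw(G) = 4 exactly.

Treewidth 4.
One such decomposition:
Bags: B1 = {3, 4, 5, 10, 11}  B2 = {3, 5, 8, 10, 11}  B3 = {3, 4, 7, 10, 11}  B4 = {3, 8, 9, 10, 11}  B5 = {2, 3, 7, 10, 11}  B6 = {1, 3, 4, 10, 11}  B7 = {0, 2, 3, 7, 11}  B8 = {2, 3, 6, 7, 10}
Tree: B1–B2, B1–B3, B2–B4, B3–B5, B1–B6, B5–B7, B5–B8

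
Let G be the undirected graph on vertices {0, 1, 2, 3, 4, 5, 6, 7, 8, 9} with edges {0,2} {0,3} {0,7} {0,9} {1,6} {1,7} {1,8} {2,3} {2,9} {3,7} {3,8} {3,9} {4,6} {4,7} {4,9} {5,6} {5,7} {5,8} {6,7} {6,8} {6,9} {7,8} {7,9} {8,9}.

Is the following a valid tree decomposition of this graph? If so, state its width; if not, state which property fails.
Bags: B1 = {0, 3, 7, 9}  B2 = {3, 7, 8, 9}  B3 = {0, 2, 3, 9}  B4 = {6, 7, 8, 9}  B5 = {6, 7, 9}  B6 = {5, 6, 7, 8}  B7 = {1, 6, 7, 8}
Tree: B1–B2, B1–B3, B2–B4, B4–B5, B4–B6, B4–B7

No — vertex 4 appears in no bag.

A tree decomposition must satisfy three properties: every vertex lies in some bag; for every edge, both endpoints lie together in some bag; and for every vertex, the bags containing it form a connected subtree. Here vertex 4 appears in no bag, so the decomposition is invalid.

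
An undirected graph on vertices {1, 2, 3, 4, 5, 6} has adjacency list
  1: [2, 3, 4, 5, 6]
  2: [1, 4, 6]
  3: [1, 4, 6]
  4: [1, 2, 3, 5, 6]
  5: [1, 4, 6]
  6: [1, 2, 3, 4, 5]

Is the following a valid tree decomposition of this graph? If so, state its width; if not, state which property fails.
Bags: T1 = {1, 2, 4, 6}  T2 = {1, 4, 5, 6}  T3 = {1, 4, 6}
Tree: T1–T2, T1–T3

A tree decomposition must satisfy three properties: every vertex lies in some bag; for every edge, both endpoints lie together in some bag; and for every vertex, the bags containing it form a connected subtree. Here vertex 3 appears in no bag, so the decomposition is invalid.

No — vertex 3 appears in no bag.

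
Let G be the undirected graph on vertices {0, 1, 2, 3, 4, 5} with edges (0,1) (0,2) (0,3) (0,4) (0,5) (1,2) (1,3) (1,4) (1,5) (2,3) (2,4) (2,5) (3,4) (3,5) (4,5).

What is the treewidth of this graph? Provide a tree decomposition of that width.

Treewidth 5.
One such decomposition:
Bags: B1 = {0, 1, 2, 3, 4, 5}
Tree: (single bag)

With just one bag of size 6, the width is 6 − 1 = 5, so tw(G) ≤ 5. For the lower bound, the 6 vertices {0, 1, 2, 3, 4, 5} are pairwise adjacent, and any tree decomposition puts a clique entirely inside one bag — forcing width ≥ 5. Combining the bounds, tw(G) = 5.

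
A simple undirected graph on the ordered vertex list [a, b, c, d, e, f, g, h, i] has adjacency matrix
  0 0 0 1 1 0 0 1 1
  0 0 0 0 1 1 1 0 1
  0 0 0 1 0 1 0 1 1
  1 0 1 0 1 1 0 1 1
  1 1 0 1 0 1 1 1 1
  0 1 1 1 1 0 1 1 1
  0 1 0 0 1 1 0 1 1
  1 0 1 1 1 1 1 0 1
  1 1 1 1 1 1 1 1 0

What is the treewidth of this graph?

A width-4 tree decomposition is:
Bags: B1 = {d, e, f, h, i}  B2 = {e, f, g, h, i}  B3 = {a, d, e, h, i}  B4 = {b, e, f, g, i}  B5 = {c, d, f, h, i}
Tree: B1–B2, B1–B3, B2–B4, B1–B5
Every bag has size at most 5, so the width is 5 − 1 = 4 and tw(G) ≤ 4. On the other hand G contains the 5-clique {a, d, e, h, i}. A clique must lie in a single bag of any decomposition, so no decomposition can have width below 4. Therefore the treewidth is 4.

4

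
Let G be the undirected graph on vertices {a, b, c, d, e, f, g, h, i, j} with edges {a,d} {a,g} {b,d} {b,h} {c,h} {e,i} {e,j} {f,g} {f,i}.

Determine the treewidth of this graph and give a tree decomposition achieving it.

Every bag has size at most 2, so the width is 2 − 1 = 1 and tw(G) ≤ 1. G has an edge, so its treewidth is at least 1. Therefore the treewidth is 1.

Treewidth 1.
One such decomposition:
Bags: B1 = {c, h}  B2 = {b, h}  B3 = {b, d}  B4 = {a, d}  B5 = {a, g}  B6 = {f, g}  B7 = {f, i}  B8 = {e, i}  B9 = {e, j}
Tree: B1–B2, B2–B3, B3–B4, B4–B5, B5–B6, B6–B7, B7–B8, B8–B9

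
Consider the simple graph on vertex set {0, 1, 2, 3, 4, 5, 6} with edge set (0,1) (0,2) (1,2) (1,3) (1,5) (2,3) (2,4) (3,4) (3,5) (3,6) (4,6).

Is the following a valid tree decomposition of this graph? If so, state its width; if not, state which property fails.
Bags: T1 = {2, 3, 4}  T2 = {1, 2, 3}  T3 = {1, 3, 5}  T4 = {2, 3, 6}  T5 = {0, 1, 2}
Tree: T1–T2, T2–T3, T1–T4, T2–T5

A tree decomposition must satisfy three properties: every vertex lies in some bag; for every edge, both endpoints lie together in some bag; and for every vertex, the bags containing it form a connected subtree. Here edge (4,6) lies in no bag, so the decomposition is invalid.

No — edge (4,6) lies in no bag.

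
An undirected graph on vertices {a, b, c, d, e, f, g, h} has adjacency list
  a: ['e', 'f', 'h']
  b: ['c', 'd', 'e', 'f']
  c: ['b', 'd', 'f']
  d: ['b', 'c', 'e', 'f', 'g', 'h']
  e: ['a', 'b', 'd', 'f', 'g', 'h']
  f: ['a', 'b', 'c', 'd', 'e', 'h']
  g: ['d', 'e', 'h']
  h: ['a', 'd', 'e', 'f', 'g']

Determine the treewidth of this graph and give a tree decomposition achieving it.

Each bag holds 4 vertices, so the decomposition has width 3, which upper-bounds the treewidth. Conversely, {d, e, g, h} is a clique of size 4, and the vertices of any clique must share a bag in every tree decomposition; so some bag has ≥ 4 vertices and tw(G) ≥ 3. The upper and lower bounds meet at 3, so that is the treewidth.

Treewidth 3.
One such decomposition:
Bags: B1 = {b, d, e, f}  B2 = {b, c, d, f}  B3 = {d, e, f, h}  B4 = {a, e, f, h}  B5 = {d, e, g, h}
Tree: B1–B2, B1–B3, B3–B4, B3–B5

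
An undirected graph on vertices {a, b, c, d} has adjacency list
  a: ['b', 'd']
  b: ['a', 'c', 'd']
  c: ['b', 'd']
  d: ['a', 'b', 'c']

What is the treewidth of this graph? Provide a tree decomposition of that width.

Treewidth 2.
Bags: B1 = {a, b, d}  B2 = {b, c, d}
Tree: B1–B2

The largest bag has 3 vertices, giving width 2; this decomposition certifies tw(G) ≤ 2. On the other hand G contains the 3-clique {b, c, d}. A clique must lie in a single bag of any decomposition, so no decomposition can have width below 2. Hence tw(G) = 2 exactly.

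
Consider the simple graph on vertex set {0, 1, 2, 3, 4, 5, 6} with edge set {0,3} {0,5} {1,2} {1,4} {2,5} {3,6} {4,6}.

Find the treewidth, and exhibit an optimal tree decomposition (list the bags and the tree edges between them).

Every bag has size at most 3, so the width is 3 − 1 = 2 and tw(G) ≤ 2. The edges 6–3–0–5–2–1–4–6 form a cycle, so G is not a tree and its treewidth is at least 2. Hence tw(G) = 2 exactly.

Treewidth 2.
One optimal decomposition is:
Bags: B1 = {0, 3, 6}  B2 = {0, 5, 6}  B3 = {2, 5, 6}  B4 = {1, 2, 6}  B5 = {1, 4, 6}
Tree: B1–B2, B2–B3, B3–B4, B4–B5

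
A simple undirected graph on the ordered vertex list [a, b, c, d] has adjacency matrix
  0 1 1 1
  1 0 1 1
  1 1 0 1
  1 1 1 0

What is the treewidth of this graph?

A width-3 tree decomposition is:
Bags: B1 = {a, b, c, d}
Tree: (single bag)
With just one bag of size 4, the width is 4 − 1 = 3, so tw(G) ≤ 3. On the other hand G contains the 4-clique {a, b, c, d}. A clique must lie in a single bag of any decomposition, so no decomposition can have width below 3. Therefore the treewidth is 3.

3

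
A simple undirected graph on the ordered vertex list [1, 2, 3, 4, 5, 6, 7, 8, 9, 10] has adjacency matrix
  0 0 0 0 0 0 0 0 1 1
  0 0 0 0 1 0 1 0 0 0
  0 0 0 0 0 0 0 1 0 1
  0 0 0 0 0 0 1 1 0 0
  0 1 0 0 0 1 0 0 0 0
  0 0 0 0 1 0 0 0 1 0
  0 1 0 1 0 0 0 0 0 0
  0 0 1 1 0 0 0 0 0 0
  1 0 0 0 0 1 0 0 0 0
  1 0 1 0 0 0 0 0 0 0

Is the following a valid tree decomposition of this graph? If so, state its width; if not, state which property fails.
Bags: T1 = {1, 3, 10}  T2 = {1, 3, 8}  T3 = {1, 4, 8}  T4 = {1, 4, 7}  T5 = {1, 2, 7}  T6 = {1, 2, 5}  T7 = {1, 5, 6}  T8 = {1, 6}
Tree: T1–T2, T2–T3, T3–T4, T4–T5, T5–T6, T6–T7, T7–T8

No — vertex 9 appears in no bag.

A tree decomposition must satisfy three properties: every vertex lies in some bag; for every edge, both endpoints lie together in some bag; and for every vertex, the bags containing it form a connected subtree. Here vertex 9 appears in no bag, so the decomposition is invalid.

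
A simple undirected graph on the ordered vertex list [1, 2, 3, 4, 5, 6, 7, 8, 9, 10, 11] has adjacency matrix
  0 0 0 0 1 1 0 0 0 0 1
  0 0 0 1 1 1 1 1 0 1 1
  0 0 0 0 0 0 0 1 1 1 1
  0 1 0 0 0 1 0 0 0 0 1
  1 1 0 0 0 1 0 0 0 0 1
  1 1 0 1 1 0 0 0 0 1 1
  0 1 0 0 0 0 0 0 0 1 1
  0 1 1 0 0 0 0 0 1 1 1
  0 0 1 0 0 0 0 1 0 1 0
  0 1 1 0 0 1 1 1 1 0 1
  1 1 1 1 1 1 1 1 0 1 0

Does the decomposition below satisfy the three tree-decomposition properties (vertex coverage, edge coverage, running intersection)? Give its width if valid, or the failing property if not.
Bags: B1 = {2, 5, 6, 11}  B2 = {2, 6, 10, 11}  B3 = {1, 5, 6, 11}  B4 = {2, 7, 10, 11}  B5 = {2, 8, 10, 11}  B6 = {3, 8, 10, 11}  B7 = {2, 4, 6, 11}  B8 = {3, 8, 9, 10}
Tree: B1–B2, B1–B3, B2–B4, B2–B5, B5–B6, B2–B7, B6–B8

Vertex coverage: the bags together contain {1, 2, 3, 4, 5, 6, 7, 8, 9, 10, 11}, the full vertex set. Edge coverage: each edge of G has both endpoints in at least one bag. Running intersection: for every vertex, the bags containing it form a connected subtree. All three properties hold, so this is a valid tree decomposition of width max|bag| − 1 = 3, and hence tw(G) ≤ 3.

Yes; width 3.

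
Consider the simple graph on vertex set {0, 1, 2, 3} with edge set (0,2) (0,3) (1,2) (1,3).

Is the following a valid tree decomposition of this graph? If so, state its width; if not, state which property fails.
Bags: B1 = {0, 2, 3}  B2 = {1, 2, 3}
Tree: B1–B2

Yes; width 2.

Every vertex of G appears in some bag (union = {0, 1, 2, 3}); every edge is covered by a bag; and for each vertex v the set of bags containing v is connected in the bag tree. The decomposition is therefore valid. The largest bag has 3 vertices, so the width is 2.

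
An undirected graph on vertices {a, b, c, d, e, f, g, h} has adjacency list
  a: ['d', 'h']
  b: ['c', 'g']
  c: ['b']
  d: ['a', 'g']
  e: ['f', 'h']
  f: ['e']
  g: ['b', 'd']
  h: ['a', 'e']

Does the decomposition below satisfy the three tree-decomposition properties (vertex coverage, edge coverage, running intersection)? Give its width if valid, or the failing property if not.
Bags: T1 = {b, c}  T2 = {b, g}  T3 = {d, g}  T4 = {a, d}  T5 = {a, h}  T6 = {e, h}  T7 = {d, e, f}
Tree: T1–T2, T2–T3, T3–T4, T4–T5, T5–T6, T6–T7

A tree decomposition must satisfy three properties: every vertex lies in some bag; for every edge, both endpoints lie together in some bag; and for every vertex, the bags containing it form a connected subtree. Here bags containing vertex d are not connected in the tree, so the decomposition is invalid.

No — bags containing vertex d are not connected in the tree.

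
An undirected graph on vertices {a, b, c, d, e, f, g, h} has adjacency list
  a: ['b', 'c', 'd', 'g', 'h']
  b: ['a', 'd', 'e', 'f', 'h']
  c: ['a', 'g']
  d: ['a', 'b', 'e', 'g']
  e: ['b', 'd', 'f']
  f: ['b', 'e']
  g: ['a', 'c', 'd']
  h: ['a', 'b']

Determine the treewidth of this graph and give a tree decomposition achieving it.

Treewidth 2.
One such decomposition:
Bags: B1 = {a, d, g}  B2 = {a, b, d}  B3 = {b, d, e}  B4 = {b, e, f}  B5 = {a, b, h}  B6 = {a, c, g}
Tree: B1–B2, B2–B3, B3–B4, B2–B5, B1–B6

The largest bag has 3 vertices, giving width 2; this decomposition certifies tw(G) ≤ 2. For the lower bound, the 3 vertices {a, d, g} are pairwise adjacent, and any tree decomposition puts a clique entirely inside one bag — forcing width ≥ 2. The upper and lower bounds meet at 2, so that is the treewidth.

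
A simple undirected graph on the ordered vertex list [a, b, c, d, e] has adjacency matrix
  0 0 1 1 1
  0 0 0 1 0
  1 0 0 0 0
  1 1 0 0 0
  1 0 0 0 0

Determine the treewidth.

A width-1 tree decomposition is:
Bags: B1 = {a, c}  B2 = {a, e}  B3 = {a, d}  B4 = {b, d}
Tree: B1–B2, B1–B3, B3–B4
Each bag holds 2 vertices, so the decomposition has width 1, which upper-bounds the treewidth. Any graph with an edge has treewidth ≥ 1, and G has the edge c–a. Hence tw(G) = 1 exactly.

1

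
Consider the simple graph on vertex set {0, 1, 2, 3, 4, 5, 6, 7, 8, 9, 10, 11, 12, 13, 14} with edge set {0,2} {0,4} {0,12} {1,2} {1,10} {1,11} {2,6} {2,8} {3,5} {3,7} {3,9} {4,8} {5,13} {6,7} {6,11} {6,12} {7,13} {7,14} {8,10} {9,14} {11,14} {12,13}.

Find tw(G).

3

A width-3 tree decomposition is:
Bags: B1 = {1, 4, 8, 10}  B2 = {1, 2, 4, 8}  B3 = {0, 1, 2, 4}  B4 = {0, 1, 2, 11}  B5 = {0, 2, 6, 11}  B6 = {0, 6, 11, 12}  B7 = {6, 11, 12, 14}  B8 = {6, 7, 12, 14}  B9 = {7, 12, 13, 14}  B10 = {7, 9, 13, 14}  B11 = {3, 7, 9, 13}  B12 = {3, 5, 9, 13}
Tree: B1–B2, B2–B3, B3–B4, B4–B5, B5–B6, B6–B7, B7–B8, B8–B9, B9–B10, B10–B11, B11–B12
Each bag holds 4 vertices, so the decomposition has width 3, which upper-bounds the treewidth. For the lower bound: the 4 vertex sets {4,8,10}, {1}, {2}, {0,6,11,12} are disjoint, each induces a connected subgraph, and every pair is joined by at least one edge of G. Contracting each set to a single vertex therefore yields K_{4} as a minor, and since treewidth is minor-monotone, tw(G) ≥ tw(K_{4}) = 3. Therefore the treewidth is 3.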